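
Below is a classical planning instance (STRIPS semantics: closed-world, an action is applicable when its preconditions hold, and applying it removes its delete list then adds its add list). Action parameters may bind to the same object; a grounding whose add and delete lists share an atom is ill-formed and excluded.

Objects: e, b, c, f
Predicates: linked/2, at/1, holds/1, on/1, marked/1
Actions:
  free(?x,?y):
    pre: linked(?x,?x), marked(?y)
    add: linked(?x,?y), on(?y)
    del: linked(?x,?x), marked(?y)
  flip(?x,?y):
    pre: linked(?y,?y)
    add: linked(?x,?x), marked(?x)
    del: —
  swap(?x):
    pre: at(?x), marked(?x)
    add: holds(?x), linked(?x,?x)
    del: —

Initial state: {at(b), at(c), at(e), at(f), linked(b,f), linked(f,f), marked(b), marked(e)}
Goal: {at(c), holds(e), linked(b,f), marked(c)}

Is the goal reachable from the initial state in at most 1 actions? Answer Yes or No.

No

1. flip(c,f)  →  {at(b), at(c), at(e), at(f), linked(b,f), linked(c,c), linked(f,f), marked(b), marked(c), marked(e)}
2. swap(e)  →  {at(b), at(c), at(e), at(f), holds(e), linked(b,f), linked(c,c), linked(e,e), linked(f,f), marked(b), marked(c), marked(e)}
optimal plan length = 2; 2 > 1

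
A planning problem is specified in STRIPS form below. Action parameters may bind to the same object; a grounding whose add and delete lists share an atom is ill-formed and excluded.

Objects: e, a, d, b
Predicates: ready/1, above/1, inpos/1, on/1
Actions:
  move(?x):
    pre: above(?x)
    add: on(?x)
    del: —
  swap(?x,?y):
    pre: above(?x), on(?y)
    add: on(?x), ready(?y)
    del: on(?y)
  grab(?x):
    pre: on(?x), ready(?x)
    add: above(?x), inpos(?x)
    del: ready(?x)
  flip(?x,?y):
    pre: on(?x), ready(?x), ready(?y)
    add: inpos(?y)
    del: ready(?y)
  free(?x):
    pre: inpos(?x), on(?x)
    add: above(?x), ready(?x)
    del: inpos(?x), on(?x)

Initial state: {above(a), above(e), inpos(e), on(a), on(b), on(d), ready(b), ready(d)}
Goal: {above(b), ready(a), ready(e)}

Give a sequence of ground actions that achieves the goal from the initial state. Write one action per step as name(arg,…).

swap(e,a); swap(a,e); grab(b)

1. swap(e,a)  →  {above(a), above(e), inpos(e), on(b), on(d), on(e), ready(a), ready(b), ready(d)}
2. swap(a,e)  →  {above(a), above(e), inpos(e), on(a), on(b), on(d), ready(a), ready(b), ready(d), ready(e)}
3. grab(b)  →  {above(a), above(b), above(e), inpos(b), inpos(e), on(a), on(b), on(d), ready(a), ready(d), ready(e)}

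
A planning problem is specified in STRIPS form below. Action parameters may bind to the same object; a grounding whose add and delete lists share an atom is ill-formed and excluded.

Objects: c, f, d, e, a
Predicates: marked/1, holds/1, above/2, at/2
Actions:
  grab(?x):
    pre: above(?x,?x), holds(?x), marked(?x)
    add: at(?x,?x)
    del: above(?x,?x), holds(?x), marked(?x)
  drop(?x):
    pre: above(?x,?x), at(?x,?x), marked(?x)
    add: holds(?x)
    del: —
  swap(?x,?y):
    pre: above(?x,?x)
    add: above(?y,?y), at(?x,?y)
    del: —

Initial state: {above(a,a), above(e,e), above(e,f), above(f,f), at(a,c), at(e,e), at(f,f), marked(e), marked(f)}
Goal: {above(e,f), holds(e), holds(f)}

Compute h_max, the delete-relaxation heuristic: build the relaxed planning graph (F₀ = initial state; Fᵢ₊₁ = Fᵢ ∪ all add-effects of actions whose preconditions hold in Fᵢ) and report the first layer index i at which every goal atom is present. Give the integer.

F0 = init (9 atoms)
F1 = F0 ∪ {above(c,c), above(d,d), at(a,a), at(a,d), at(a,e), at(a,f), at(e,a), at(e,c), at(e,d), at(e,f), at(f,a), at(f,c), at(f,d), at(f,e), holds(e), holds(f)}  (25 atoms)
goal ⊆ F1  ⇒  h_max = 1

1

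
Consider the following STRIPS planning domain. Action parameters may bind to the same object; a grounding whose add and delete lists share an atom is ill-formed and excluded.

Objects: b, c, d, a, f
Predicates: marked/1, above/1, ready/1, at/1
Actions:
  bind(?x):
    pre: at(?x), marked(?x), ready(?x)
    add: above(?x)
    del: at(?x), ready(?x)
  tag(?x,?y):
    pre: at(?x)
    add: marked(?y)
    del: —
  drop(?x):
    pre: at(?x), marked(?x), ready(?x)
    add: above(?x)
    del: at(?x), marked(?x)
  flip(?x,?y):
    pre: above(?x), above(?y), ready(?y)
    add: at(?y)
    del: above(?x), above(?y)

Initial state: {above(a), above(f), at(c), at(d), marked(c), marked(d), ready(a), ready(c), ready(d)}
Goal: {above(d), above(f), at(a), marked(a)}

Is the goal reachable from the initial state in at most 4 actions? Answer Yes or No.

1. bind(d)  →  {above(a), above(d), above(f), at(c), marked(c), marked(d), ready(a), ready(c)}
2. tag(c,a)  →  {above(a), above(d), above(f), at(c), marked(a), marked(c), marked(d), ready(a), ready(c)}
3. flip(a,a)  →  {above(d), above(f), at(a), at(c), marked(a), marked(c), marked(d), ready(a), ready(c)}
optimal plan length = 3; 3 ≤ 4

Yes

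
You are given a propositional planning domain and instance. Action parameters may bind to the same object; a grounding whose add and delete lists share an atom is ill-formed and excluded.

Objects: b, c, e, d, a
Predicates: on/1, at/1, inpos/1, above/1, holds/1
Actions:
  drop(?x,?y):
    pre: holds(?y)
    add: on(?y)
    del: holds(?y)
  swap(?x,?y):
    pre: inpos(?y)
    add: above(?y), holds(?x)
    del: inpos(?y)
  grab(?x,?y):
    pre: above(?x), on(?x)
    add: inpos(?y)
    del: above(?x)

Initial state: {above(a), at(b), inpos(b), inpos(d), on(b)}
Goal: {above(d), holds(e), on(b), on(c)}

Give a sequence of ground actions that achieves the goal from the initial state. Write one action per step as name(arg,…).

1. swap(c,b)  →  {above(a), above(b), at(b), holds(c), inpos(d), on(b)}
2. drop(b,c)  →  {above(a), above(b), at(b), inpos(d), on(b), on(c)}
3. swap(e,d)  →  {above(a), above(b), above(d), at(b), holds(e), on(b), on(c)}

swap(c,b); drop(b,c); swap(e,d)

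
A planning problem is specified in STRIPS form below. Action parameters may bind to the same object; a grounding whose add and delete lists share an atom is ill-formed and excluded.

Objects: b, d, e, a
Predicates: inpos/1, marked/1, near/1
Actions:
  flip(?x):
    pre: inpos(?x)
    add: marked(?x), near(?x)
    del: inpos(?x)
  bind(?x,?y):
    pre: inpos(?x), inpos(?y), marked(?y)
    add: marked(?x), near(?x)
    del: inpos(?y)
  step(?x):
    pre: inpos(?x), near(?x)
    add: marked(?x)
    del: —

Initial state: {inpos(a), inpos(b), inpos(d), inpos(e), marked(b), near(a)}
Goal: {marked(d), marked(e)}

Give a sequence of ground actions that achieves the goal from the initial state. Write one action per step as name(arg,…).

flip(d); flip(e)

1. flip(d)  →  {inpos(a), inpos(b), inpos(e), marked(b), marked(d), near(a), near(d)}
2. flip(e)  →  {inpos(a), inpos(b), marked(b), marked(d), marked(e), near(a), near(d), near(e)}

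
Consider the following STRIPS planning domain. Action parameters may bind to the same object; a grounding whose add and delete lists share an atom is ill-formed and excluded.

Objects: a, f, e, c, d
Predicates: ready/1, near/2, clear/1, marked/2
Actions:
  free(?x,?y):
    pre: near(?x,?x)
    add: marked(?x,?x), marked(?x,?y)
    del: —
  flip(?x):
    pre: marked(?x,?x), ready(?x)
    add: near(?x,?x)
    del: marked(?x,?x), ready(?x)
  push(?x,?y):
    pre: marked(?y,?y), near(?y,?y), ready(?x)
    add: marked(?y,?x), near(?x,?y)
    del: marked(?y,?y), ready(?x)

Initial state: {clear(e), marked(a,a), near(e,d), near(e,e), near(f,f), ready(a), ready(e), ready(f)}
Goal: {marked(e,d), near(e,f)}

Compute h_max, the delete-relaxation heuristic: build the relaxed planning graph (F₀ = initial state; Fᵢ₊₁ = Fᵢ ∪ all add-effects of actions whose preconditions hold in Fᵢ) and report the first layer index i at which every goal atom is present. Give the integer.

2

F0 = init (8 atoms)
F1 = F0 ∪ {marked(e,a), marked(e,c), marked(e,d), marked(e,e), marked(e,f), marked(f,a), marked(f,c), marked(f,d), marked(f,e), marked(f,f), near(a,a)}  (19 atoms)
F2 = F1 ∪ {marked(a,c), marked(a,d), marked(a,e), marked(a,f), near(a,e), near(a,f), near(e,a), near(e,f), near(f,a), near(f,e)}  (29 atoms)
goal ⊆ F2  ⇒  h_max = 2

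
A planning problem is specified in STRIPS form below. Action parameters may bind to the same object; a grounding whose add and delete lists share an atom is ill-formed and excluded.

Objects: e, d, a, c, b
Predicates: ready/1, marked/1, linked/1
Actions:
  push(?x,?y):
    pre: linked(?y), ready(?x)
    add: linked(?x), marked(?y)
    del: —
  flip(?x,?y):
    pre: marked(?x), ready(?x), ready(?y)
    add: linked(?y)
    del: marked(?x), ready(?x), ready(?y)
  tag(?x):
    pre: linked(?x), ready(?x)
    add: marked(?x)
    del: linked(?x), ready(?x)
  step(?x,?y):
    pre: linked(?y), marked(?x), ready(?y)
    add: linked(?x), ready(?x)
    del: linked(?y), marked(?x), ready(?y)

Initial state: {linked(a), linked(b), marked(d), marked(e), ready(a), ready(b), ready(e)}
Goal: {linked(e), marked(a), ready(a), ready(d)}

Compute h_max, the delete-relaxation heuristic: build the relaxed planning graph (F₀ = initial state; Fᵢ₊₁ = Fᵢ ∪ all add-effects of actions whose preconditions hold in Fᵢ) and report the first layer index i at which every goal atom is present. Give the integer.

1

F0 = init (7 atoms)
F1 = F0 ∪ {linked(d), linked(e), marked(a), marked(b), ready(d)}  (12 atoms)
goal ⊆ F1  ⇒  h_max = 1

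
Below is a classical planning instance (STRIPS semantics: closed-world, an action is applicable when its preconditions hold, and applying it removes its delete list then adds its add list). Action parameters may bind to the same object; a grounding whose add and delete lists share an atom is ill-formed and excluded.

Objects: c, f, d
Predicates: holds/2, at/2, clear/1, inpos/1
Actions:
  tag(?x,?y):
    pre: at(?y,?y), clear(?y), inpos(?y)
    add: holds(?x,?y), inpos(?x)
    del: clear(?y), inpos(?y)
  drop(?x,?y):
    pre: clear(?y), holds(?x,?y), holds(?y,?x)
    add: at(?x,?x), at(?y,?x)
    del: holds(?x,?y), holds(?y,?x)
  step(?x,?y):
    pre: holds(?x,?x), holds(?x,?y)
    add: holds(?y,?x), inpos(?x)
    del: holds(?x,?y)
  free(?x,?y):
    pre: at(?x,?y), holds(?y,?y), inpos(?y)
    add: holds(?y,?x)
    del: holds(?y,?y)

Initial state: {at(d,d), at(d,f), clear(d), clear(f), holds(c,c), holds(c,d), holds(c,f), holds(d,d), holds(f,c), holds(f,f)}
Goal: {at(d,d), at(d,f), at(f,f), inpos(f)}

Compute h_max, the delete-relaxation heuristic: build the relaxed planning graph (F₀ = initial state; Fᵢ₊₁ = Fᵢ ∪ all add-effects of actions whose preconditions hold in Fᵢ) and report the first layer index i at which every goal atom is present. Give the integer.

F0 = init (10 atoms)
F1 = F0 ∪ {at(c,c), at(f,c), at(f,f), holds(d,c), inpos(c), inpos(f)}  (16 atoms)
goal ⊆ F1  ⇒  h_max = 1

1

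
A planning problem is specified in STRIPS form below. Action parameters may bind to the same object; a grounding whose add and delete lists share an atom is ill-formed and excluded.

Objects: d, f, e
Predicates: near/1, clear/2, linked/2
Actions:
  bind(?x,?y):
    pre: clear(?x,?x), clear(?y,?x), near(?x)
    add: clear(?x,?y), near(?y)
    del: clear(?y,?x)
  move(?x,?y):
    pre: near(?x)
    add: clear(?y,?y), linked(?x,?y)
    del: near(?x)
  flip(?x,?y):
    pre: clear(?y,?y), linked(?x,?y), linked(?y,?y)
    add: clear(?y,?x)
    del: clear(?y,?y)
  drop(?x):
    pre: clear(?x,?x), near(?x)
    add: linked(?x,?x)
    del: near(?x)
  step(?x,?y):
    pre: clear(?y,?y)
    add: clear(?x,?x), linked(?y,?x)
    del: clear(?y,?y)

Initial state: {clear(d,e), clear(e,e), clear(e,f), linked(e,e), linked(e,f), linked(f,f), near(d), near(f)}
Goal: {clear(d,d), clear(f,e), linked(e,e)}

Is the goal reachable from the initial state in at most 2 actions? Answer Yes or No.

No

1. move(d,d)  →  {clear(d,d), clear(d,e), clear(e,e), clear(e,f), linked(d,d), linked(e,e), linked(e,f), linked(f,f), near(f)}
2. move(f,f)  →  {clear(d,d), clear(d,e), clear(e,e), clear(e,f), clear(f,f), linked(d,d), linked(e,e), linked(e,f), linked(f,f)}
3. flip(e,f)  →  {clear(d,d), clear(d,e), clear(e,e), clear(e,f), clear(f,e), linked(d,d), linked(e,e), linked(e,f), linked(f,f)}
optimal plan length = 3; 3 > 2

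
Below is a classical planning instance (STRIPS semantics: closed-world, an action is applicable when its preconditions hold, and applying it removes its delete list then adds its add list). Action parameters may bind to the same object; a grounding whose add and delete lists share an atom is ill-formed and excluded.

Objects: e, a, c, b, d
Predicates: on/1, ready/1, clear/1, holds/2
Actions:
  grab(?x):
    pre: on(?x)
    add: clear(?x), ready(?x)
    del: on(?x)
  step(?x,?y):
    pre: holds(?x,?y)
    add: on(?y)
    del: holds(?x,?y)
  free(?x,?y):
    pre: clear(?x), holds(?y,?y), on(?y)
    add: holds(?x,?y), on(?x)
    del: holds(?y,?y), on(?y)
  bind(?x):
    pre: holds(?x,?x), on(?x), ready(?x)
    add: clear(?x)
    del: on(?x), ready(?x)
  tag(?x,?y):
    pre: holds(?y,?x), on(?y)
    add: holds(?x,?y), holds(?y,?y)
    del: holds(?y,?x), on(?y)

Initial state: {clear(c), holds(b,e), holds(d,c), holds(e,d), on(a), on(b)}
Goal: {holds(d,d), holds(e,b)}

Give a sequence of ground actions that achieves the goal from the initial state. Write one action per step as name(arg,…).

step(e,d); tag(e,b); tag(c,d)

1. step(e,d)  →  {clear(c), holds(b,e), holds(d,c), on(a), on(b), on(d)}
2. tag(e,b)  →  {clear(c), holds(b,b), holds(d,c), holds(e,b), on(a), on(d)}
3. tag(c,d)  →  {clear(c), holds(b,b), holds(c,d), holds(d,d), holds(e,b), on(a)}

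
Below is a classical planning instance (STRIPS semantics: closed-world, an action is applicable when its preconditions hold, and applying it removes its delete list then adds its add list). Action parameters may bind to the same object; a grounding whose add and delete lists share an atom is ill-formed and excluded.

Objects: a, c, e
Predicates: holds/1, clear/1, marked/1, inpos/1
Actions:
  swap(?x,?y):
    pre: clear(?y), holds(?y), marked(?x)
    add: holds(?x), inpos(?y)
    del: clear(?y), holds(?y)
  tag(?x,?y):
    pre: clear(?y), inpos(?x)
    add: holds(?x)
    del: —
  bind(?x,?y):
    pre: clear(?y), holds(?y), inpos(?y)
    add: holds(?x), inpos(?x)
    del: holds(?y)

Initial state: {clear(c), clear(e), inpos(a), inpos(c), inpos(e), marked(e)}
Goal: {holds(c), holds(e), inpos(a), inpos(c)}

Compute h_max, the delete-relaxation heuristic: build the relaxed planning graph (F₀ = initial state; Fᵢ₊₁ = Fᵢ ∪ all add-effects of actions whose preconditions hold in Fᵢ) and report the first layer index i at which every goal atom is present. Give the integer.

F0 = init (6 atoms)
F1 = F0 ∪ {holds(a), holds(c), holds(e)}  (9 atoms)
goal ⊆ F1  ⇒  h_max = 1

1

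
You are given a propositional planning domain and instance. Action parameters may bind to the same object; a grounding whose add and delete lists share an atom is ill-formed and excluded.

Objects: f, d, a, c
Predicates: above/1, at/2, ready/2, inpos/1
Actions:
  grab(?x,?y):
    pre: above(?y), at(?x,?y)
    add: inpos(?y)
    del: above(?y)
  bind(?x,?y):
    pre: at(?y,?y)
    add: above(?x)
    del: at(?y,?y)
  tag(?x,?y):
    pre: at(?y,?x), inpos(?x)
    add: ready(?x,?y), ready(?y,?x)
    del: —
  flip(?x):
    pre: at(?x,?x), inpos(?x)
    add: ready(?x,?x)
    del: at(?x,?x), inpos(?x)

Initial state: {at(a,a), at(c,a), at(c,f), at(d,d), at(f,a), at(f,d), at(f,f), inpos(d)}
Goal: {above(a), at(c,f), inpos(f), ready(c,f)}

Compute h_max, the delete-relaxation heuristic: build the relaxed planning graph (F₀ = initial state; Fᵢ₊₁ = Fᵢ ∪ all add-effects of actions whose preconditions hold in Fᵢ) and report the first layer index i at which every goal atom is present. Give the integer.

F0 = init (8 atoms)
F1 = F0 ∪ {above(a), above(c), above(d), above(f), ready(d,d), ready(d,f), ready(f,d)}  (15 atoms)
F2 = F1 ∪ {inpos(a), inpos(f)}  (17 atoms)
F3 = F2 ∪ {ready(a,a), ready(a,c), ready(a,f), ready(c,a), ready(c,f), ready(f,a), ready(f,c), ready(f,f)}  (25 atoms)
goal ⊆ F3  ⇒  h_max = 3

3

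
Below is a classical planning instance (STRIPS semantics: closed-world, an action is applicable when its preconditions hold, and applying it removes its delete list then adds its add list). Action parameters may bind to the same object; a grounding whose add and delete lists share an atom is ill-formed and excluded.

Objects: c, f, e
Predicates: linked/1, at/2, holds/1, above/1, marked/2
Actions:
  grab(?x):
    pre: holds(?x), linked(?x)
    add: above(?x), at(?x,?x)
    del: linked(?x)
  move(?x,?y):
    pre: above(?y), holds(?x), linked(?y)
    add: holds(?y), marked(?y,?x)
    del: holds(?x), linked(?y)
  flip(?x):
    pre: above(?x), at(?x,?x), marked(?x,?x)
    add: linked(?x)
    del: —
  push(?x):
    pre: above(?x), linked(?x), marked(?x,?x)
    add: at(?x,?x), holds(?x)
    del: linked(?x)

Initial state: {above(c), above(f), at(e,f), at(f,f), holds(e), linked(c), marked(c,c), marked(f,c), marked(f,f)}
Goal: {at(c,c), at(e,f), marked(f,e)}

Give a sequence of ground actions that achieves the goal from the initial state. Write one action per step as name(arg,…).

1. flip(f)  →  {above(c), above(f), at(e,f), at(f,f), holds(e), linked(c), linked(f), marked(c,c), marked(f,c), marked(f,f)}
2. move(e,f)  →  {above(c), above(f), at(e,f), at(f,f), holds(f), linked(c), marked(c,c), marked(f,c), marked(f,e), marked(f,f)}
3. push(c)  →  {above(c), above(f), at(c,c), at(e,f), at(f,f), holds(c), holds(f), marked(c,c), marked(f,c), marked(f,e), marked(f,f)}

flip(f); move(e,f); push(c)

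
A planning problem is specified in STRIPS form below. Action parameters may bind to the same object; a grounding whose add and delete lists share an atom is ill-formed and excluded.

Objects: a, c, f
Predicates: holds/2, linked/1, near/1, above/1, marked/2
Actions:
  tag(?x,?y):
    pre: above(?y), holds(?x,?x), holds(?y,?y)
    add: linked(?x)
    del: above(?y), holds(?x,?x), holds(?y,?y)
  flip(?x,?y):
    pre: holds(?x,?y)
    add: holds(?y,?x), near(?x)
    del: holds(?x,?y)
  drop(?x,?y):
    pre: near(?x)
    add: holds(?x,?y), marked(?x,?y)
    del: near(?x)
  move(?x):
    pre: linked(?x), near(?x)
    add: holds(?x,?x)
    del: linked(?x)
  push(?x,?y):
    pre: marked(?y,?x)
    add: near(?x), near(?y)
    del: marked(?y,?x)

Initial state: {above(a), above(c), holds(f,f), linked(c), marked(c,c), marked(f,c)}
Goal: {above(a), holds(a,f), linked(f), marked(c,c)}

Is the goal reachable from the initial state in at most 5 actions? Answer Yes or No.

1. push(c,f)  →  {above(a), above(c), holds(f,f), linked(c), marked(c,c), near(c), near(f)}
2. drop(c,c)  →  {above(a), above(c), holds(c,c), holds(f,f), linked(c), marked(c,c), near(f)}
3. tag(f,c)  →  {above(a), linked(c), linked(f), marked(c,c), near(f)}
4. drop(f,a)  →  {above(a), holds(f,a), linked(c), linked(f), marked(c,c), marked(f,a)}
5. flip(f,a)  →  {above(a), holds(a,f), linked(c), linked(f), marked(c,c), marked(f,a), near(f)}
optimal plan length = 5; 5 ≤ 5

Yes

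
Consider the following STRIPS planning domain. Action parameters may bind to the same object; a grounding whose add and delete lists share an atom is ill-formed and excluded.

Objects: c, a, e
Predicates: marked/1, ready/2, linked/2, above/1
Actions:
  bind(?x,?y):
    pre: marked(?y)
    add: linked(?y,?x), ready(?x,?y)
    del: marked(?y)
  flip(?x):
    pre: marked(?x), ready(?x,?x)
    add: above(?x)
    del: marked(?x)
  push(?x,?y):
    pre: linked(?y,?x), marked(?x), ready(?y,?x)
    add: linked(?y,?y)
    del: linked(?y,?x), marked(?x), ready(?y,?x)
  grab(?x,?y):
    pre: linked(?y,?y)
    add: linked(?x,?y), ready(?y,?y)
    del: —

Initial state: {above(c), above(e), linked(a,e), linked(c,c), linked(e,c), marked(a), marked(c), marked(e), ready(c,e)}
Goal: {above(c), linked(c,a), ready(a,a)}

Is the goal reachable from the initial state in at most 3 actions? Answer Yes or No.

1. bind(a,c)  →  {above(c), above(e), linked(a,e), linked(c,a), linked(c,c), linked(e,c), marked(a), marked(e), ready(a,c), ready(c,e)}
2. bind(a,a)  →  {above(c), above(e), linked(a,a), linked(a,e), linked(c,a), linked(c,c), linked(e,c), marked(e), ready(a,a), ready(a,c), ready(c,e)}
optimal plan length = 2; 2 ≤ 3

Yes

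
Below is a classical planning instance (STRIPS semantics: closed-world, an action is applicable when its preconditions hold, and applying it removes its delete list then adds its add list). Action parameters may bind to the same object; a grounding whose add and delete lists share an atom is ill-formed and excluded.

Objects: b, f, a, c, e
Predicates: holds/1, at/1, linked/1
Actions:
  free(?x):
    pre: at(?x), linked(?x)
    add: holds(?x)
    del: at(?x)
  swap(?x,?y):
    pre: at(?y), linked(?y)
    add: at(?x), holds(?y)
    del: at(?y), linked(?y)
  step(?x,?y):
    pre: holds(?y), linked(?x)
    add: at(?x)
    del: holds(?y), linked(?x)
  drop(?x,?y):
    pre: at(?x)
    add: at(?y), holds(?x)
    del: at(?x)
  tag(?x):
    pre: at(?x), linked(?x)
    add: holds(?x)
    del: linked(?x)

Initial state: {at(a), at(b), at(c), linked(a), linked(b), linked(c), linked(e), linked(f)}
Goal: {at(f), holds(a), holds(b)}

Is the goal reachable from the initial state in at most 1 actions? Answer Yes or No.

No

1. free(b)  →  {at(a), at(c), holds(b), linked(a), linked(b), linked(c), linked(e), linked(f)}
2. swap(f,a)  →  {at(c), at(f), holds(a), holds(b), linked(b), linked(c), linked(e), linked(f)}
optimal plan length = 2; 2 > 1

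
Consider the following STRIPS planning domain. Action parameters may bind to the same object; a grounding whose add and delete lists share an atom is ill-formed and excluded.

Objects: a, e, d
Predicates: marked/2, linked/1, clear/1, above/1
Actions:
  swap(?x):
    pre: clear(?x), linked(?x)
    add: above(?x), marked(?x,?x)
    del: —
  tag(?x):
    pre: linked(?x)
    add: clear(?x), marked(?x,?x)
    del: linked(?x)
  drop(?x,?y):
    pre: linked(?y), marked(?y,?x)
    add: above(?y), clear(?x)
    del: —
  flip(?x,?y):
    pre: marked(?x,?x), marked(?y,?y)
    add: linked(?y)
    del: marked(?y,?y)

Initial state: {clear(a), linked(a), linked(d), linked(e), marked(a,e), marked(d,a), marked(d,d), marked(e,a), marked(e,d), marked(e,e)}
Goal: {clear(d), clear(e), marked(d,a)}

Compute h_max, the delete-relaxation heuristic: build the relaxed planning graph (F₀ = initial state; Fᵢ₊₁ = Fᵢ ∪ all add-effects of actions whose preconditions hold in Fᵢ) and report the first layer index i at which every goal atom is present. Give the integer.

F0 = init (10 atoms)
F1 = F0 ∪ {above(a), above(d), above(e), clear(d), clear(e), marked(a,a)}  (16 atoms)
goal ⊆ F1  ⇒  h_max = 1

1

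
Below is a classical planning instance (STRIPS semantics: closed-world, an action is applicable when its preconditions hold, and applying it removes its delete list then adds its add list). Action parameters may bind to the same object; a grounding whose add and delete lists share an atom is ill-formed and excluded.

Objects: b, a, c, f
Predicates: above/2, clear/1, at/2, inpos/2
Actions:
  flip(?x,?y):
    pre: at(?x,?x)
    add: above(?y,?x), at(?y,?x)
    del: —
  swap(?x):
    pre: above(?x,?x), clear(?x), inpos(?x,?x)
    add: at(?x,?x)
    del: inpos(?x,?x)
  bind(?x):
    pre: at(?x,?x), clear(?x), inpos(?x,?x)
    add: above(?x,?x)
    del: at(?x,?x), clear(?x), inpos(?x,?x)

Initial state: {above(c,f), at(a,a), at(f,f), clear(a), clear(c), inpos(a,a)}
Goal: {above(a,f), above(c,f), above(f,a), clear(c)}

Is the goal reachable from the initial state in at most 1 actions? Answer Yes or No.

No

1. flip(a,f)  →  {above(c,f), above(f,a), at(a,a), at(f,a), at(f,f), clear(a), clear(c), inpos(a,a)}
2. flip(f,a)  →  {above(a,f), above(c,f), above(f,a), at(a,a), at(a,f), at(f,a), at(f,f), clear(a), clear(c), inpos(a,a)}
optimal plan length = 2; 2 > 1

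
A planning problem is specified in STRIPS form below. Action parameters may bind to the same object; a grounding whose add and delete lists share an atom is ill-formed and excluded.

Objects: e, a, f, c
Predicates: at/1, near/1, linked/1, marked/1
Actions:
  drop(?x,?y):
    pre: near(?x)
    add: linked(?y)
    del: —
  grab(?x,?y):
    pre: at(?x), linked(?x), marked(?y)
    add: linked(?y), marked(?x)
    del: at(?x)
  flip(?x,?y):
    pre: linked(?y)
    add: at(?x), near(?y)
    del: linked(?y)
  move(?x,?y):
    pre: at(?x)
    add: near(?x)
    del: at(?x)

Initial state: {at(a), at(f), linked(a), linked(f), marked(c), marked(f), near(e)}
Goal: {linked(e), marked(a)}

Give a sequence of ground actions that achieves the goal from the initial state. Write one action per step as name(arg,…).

drop(e,e); grab(a,f)

1. drop(e,e)  →  {at(a), at(f), linked(a), linked(e), linked(f), marked(c), marked(f), near(e)}
2. grab(a,f)  →  {at(f), linked(a), linked(e), linked(f), marked(a), marked(c), marked(f), near(e)}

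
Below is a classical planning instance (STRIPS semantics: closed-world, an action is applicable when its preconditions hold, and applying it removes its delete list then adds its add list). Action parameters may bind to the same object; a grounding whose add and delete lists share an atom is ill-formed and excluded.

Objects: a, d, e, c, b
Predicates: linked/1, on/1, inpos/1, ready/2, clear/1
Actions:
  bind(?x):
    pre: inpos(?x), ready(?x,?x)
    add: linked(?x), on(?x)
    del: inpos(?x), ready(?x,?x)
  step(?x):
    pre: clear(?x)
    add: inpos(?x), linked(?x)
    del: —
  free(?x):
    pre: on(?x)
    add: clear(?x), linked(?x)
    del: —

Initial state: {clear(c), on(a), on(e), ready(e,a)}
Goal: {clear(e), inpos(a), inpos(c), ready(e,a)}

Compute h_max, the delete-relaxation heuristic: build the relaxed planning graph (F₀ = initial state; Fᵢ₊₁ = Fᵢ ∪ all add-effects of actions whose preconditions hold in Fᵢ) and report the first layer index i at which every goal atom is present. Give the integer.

F0 = init (4 atoms)
F1 = F0 ∪ {clear(a), clear(e), inpos(c), linked(a), linked(c), linked(e)}  (10 atoms)
F2 = F1 ∪ {inpos(a), inpos(e)}  (12 atoms)
goal ⊆ F2  ⇒  h_max = 2

2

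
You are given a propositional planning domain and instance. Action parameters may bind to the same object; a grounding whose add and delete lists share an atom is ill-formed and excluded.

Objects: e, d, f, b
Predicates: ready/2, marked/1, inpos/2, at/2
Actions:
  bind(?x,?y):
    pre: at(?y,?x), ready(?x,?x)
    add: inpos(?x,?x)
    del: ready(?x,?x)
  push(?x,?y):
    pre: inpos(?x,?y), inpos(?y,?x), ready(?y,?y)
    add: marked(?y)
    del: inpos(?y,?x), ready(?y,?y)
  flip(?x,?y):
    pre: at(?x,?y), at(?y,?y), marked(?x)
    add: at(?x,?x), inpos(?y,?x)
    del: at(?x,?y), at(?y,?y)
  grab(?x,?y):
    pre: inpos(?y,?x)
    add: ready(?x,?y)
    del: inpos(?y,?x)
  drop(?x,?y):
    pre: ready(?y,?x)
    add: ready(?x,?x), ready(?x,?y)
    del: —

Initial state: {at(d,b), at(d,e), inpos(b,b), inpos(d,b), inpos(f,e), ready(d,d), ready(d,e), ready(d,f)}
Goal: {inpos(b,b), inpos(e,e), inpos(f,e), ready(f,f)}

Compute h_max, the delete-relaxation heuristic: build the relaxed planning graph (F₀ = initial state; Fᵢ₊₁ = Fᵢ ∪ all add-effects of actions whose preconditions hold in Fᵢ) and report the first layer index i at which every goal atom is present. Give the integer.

F0 = init (8 atoms)
F1 = F0 ∪ {ready(b,b), ready(b,d), ready(e,d), ready(e,e), ready(e,f), ready(f,d), ready(f,f)}  (15 atoms)
F2 = F1 ∪ {inpos(e,e), marked(b), ready(d,b), ready(f,e)}  (19 atoms)
goal ⊆ F2  ⇒  h_max = 2

2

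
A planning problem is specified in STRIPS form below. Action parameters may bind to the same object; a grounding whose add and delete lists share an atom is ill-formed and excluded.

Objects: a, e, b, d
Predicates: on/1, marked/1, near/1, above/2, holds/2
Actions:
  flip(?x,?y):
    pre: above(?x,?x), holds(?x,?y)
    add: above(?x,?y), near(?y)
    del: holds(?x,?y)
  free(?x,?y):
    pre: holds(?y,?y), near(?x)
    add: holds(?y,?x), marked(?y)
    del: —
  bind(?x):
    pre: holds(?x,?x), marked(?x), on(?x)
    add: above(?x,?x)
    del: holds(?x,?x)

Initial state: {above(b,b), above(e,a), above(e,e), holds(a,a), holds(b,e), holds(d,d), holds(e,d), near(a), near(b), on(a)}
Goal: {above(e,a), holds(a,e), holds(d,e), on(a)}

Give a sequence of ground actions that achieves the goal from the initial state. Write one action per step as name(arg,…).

flip(b,e); free(e,a); free(e,d)

1. flip(b,e)  →  {above(b,b), above(b,e), above(e,a), above(e,e), holds(a,a), holds(d,d), holds(e,d), near(a), near(b), near(e), on(a)}
2. free(e,a)  →  {above(b,b), above(b,e), above(e,a), above(e,e), holds(a,a), holds(a,e), holds(d,d), holds(e,d), marked(a), near(a), near(b), near(e), on(a)}
3. free(e,d)  →  {above(b,b), above(b,e), above(e,a), above(e,e), holds(a,a), holds(a,e), holds(d,d), holds(d,e), holds(e,d), marked(a), marked(d), near(a), near(b), near(e), on(a)}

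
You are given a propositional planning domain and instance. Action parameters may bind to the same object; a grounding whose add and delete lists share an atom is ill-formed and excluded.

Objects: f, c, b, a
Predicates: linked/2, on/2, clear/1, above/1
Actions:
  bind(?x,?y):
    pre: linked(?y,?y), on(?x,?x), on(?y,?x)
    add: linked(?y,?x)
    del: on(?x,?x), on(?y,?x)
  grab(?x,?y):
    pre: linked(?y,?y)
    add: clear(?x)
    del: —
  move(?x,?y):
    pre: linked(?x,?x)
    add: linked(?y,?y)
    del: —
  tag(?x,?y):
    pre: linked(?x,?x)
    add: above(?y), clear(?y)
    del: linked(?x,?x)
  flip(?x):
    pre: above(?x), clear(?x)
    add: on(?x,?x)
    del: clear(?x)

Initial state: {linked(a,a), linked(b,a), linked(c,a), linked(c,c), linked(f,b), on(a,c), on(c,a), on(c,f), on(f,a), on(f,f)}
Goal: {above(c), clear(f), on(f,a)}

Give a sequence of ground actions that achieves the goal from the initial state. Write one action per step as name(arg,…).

1. grab(f,c)  →  {clear(f), linked(a,a), linked(b,a), linked(c,a), linked(c,c), linked(f,b), on(a,c), on(c,a), on(c,f), on(f,a), on(f,f)}
2. tag(c,c)  →  {above(c), clear(c), clear(f), linked(a,a), linked(b,a), linked(c,a), linked(f,b), on(a,c), on(c,a), on(c,f), on(f,a), on(f,f)}

grab(f,c); tag(c,c)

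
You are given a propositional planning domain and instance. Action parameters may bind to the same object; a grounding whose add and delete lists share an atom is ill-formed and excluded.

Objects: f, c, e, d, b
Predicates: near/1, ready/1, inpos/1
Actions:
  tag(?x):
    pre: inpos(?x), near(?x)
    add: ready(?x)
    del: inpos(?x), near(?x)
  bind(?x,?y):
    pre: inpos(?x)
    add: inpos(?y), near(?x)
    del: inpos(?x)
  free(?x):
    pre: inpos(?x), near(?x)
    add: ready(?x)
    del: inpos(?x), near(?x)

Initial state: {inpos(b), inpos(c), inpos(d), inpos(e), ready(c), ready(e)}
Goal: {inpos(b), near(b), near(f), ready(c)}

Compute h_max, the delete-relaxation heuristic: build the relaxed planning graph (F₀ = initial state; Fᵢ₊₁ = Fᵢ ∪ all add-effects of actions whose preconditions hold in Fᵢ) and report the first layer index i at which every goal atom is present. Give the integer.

2

F0 = init (6 atoms)
F1 = F0 ∪ {inpos(f), near(b), near(c), near(d), near(e)}  (11 atoms)
F2 = F1 ∪ {near(f), ready(b), ready(d)}  (14 atoms)
goal ⊆ F2  ⇒  h_max = 2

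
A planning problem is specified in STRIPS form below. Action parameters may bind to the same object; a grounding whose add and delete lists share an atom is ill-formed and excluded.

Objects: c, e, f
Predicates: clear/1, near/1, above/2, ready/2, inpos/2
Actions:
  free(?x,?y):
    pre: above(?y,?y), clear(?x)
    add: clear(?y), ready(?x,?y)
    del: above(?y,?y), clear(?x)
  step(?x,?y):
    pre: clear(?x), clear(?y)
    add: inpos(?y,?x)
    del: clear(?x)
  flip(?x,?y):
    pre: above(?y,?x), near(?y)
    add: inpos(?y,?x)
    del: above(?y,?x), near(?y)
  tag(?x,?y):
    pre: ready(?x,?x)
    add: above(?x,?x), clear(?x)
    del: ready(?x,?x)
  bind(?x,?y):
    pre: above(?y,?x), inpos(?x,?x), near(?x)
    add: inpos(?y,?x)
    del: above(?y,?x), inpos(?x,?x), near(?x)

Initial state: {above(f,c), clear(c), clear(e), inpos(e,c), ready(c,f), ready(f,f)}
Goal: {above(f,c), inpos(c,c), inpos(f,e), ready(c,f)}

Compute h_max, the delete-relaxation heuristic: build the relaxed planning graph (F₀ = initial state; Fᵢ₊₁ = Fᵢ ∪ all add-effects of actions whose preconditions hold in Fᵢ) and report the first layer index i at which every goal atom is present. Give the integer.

F0 = init (6 atoms)
F1 = F0 ∪ {above(f,f), clear(f), inpos(c,c), inpos(c,e), inpos(e,e)}  (11 atoms)
F2 = F1 ∪ {inpos(c,f), inpos(e,f), inpos(f,c), inpos(f,e), inpos(f,f), ready(e,f)}  (17 atoms)
goal ⊆ F2  ⇒  h_max = 2

2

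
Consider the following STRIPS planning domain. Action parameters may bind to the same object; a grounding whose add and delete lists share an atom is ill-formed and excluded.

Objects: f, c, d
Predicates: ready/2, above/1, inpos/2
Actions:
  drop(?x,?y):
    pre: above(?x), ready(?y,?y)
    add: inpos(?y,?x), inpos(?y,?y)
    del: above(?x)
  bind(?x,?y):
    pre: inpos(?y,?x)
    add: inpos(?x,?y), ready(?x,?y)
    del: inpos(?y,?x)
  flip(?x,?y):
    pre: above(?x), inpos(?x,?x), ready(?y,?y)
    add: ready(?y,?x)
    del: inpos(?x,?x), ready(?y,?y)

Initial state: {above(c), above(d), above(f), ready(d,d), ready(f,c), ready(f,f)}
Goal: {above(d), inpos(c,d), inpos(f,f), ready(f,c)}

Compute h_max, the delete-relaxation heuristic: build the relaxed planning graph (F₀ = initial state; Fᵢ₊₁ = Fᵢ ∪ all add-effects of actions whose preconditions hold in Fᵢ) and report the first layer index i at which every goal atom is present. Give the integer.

2

F0 = init (6 atoms)
F1 = F0 ∪ {inpos(d,c), inpos(d,d), inpos(d,f), inpos(f,c), inpos(f,d), inpos(f,f)}  (12 atoms)
F2 = F1 ∪ {inpos(c,d), inpos(c,f), ready(c,d), ready(c,f), ready(d,f), ready(f,d)}  (18 atoms)
goal ⊆ F2  ⇒  h_max = 2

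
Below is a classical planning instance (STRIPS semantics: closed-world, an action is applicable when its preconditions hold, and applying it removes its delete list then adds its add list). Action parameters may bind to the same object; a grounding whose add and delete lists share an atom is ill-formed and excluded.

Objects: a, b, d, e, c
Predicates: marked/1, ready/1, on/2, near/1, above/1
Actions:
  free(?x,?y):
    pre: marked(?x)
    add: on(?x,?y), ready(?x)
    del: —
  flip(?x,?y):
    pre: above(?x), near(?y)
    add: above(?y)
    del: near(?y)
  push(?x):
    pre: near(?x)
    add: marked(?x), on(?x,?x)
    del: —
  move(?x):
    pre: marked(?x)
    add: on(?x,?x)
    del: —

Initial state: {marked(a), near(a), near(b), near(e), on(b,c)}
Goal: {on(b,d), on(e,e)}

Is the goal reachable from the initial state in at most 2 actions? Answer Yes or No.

No

1. push(b)  →  {marked(a), marked(b), near(a), near(b), near(e), on(b,b), on(b,c)}
2. free(b,d)  →  {marked(a), marked(b), near(a), near(b), near(e), on(b,b), on(b,c), on(b,d), ready(b)}
3. push(e)  →  {marked(a), marked(b), marked(e), near(a), near(b), near(e), on(b,b), on(b,c), on(b,d), on(e,e), ready(b)}
optimal plan length = 3; 3 > 2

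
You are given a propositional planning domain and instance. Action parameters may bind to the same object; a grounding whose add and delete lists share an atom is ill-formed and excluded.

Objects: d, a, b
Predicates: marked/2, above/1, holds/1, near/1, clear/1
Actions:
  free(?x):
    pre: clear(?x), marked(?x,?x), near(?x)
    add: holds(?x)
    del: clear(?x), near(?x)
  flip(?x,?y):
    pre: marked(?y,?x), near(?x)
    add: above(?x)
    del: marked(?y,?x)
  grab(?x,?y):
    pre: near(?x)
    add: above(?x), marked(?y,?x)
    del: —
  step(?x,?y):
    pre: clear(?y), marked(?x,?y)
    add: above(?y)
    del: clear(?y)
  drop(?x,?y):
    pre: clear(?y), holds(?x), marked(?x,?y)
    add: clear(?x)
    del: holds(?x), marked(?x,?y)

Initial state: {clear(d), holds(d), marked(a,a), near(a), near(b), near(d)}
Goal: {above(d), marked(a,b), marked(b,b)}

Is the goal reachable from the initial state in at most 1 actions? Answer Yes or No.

No

1. grab(d,d)  →  {above(d), clear(d), holds(d), marked(a,a), marked(d,d), near(a), near(b), near(d)}
2. grab(b,a)  →  {above(b), above(d), clear(d), holds(d), marked(a,a), marked(a,b), marked(d,d), near(a), near(b), near(d)}
3. grab(b,b)  →  {above(b), above(d), clear(d), holds(d), marked(a,a), marked(a,b), marked(b,b), marked(d,d), near(a), near(b), near(d)}
optimal plan length = 3; 3 > 1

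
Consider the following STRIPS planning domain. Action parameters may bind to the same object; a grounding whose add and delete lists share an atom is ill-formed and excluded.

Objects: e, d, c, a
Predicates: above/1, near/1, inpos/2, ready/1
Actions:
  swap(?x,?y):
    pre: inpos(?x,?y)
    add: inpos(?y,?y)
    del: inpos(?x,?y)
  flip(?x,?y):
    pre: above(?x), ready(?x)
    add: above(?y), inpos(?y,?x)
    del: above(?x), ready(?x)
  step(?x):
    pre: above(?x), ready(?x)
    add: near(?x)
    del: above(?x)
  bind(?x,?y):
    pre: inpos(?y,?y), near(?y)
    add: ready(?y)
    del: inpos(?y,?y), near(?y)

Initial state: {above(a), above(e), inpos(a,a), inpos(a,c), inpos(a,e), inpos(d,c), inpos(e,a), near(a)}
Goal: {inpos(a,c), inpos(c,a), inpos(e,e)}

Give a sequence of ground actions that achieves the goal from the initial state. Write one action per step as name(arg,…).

1. swap(a,e)  →  {above(a), above(e), inpos(a,a), inpos(a,c), inpos(d,c), inpos(e,a), inpos(e,e), near(a)}
2. bind(e,a)  →  {above(a), above(e), inpos(a,c), inpos(d,c), inpos(e,a), inpos(e,e), ready(a)}
3. flip(a,c)  →  {above(c), above(e), inpos(a,c), inpos(c,a), inpos(d,c), inpos(e,a), inpos(e,e)}

swap(a,e); bind(e,a); flip(a,c)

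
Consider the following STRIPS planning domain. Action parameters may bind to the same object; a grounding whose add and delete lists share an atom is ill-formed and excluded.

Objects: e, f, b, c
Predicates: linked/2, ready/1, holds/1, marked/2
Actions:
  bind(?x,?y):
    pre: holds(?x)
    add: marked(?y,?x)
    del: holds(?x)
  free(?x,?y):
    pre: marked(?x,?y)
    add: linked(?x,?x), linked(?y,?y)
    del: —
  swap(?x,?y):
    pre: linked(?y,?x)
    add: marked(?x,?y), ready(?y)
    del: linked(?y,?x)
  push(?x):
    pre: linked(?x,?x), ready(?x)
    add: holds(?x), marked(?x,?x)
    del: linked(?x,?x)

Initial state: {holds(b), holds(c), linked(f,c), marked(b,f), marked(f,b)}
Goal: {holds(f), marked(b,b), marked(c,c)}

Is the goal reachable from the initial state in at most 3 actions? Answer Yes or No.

No

1. bind(b,b)  →  {holds(c), linked(f,c), marked(b,b), marked(b,f), marked(f,b)}
2. bind(c,c)  →  {linked(f,c), marked(b,b), marked(b,f), marked(c,c), marked(f,b)}
3. free(f,b)  →  {linked(b,b), linked(f,c), linked(f,f), marked(b,b), marked(b,f), marked(c,c), marked(f,b)}
4. swap(c,f)  →  {linked(b,b), linked(f,f), marked(b,b), marked(b,f), marked(c,c), marked(c,f), marked(f,b), ready(f)}
5. push(f)  →  {holds(f), linked(b,b), marked(b,b), marked(b,f), marked(c,c), marked(c,f), marked(f,b), marked(f,f), ready(f)}
optimal plan length = 5; 5 > 3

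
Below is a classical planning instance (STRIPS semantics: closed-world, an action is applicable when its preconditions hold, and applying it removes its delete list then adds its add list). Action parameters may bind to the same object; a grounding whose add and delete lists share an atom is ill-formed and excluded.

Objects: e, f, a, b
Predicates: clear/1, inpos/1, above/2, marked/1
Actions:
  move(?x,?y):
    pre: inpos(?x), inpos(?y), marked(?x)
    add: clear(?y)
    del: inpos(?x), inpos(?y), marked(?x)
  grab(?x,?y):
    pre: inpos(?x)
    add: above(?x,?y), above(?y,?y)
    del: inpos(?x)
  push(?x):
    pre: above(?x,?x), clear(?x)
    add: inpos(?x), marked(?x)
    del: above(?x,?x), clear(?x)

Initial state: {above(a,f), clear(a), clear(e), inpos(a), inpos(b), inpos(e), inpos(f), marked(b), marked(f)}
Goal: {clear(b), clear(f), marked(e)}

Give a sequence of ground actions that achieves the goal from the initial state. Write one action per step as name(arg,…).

1. move(f,f)  →  {above(a,f), clear(a), clear(e), clear(f), inpos(a), inpos(b), inpos(e), marked(b)}
2. move(b,b)  →  {above(a,f), clear(a), clear(b), clear(e), clear(f), inpos(a), inpos(e)}
3. grab(e,e)  →  {above(a,f), above(e,e), clear(a), clear(b), clear(e), clear(f), inpos(a)}
4. push(e)  →  {above(a,f), clear(a), clear(b), clear(f), inpos(a), inpos(e), marked(e)}

move(f,f); move(b,b); grab(e,e); push(e)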